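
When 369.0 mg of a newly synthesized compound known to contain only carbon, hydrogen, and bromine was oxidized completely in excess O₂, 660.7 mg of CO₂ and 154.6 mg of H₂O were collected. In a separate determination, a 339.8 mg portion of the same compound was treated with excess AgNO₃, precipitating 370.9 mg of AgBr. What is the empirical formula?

C7H8Br

mol C = 0.6607 g CO₂ ÷ 44.009 g/mol = 0.015013 mol
mol H = 2 × 0.1546 g H₂O ÷ 18.015 g/mol = 0.017163 mol
From the AgBr data: mol Br per gram of compound = (0.3709 ÷ 187.772) ÷ 0.3398 = 0.0058130 mol/g, so in the 0.3690 g combustion sample mol Br = 0.0021450 mol
Divide by the smallest (0.0021450 mol): C 6.999, H 8.002, Br 1.000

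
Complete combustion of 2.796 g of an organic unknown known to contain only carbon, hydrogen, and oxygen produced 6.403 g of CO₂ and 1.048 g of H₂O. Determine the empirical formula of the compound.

C5H4O2

mol C = 6.403 g CO₂ ÷ 44.009 g/mol = 0.14549 mol
mol H = 2 × 1.048 g H₂O ÷ 18.015 g/mol = 0.11635 mol
mass O = 2.796 − (1.7475 + 0.11728) = 0.93121 g → mol O = 0.93121 ÷ 15.999 = 0.058204 mol
Divide by the smallest (0.058204 mol): C 2.500, H 1.999, O 1.000
Multiplying each by 2 gives whole numbers: C 5.00, H 4.00, O 2.00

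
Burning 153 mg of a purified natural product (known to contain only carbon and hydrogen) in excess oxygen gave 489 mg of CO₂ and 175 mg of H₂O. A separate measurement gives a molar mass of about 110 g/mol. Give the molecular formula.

C8H14

mol C = 0.489 g CO₂ ÷ 44.009 g/mol = 0.01111 mol
mol H = 2 × 0.175 g H₂O ÷ 18.015 g/mol = 0.01943 mol
Divide by the smallest (0.01111 mol): C 1.000, H 1.749
Multiplying each by 4 gives whole numbers: C 4.00, H 6.99
Empirical formula: C4H7
Empirical-formula mass = 55.10 g/mol; 110 ÷ 55.10 ≈ 2, so the molecular formula is C8H14.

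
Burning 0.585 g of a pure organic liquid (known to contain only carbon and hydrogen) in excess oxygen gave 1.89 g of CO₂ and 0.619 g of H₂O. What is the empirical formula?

mol C = 1.89 g CO₂ ÷ 44.009 g/mol = 0.04295 mol
mol H = 2 × 0.619 g H₂O ÷ 18.015 g/mol = 0.06872 mol
Divide by the smallest (0.04295 mol): C 1.000, H 1.600
Multiplying each by 5 gives whole numbers: C 5.00, H 8.00

C5H8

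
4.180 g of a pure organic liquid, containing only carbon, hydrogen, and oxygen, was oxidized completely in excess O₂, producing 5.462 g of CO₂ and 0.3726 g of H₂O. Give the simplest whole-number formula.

C3HO4

mol C = 5.462 g CO₂ ÷ 44.009 g/mol = 0.12411 mol
mol H = 2 × 0.3726 g H₂O ÷ 18.015 g/mol = 0.041366 mol
mass O = 4.180 − (1.4907 + 0.041696) = 2.6476 g → mol O = 2.6476 ÷ 15.999 = 0.16549 mol
Divide by the smallest (0.041366 mol): C 3.000, H 1.000, O 4.001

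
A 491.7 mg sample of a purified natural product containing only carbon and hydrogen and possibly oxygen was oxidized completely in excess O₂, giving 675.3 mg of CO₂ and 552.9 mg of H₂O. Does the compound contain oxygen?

mol C = 0.6753 g CO₂ ÷ 44.009 g/mol = 0.015345 mol
mol H = 2 × 0.5529 g H₂O ÷ 18.015 g/mol = 0.061382 mol
C and H account for only 0.24618 g of the 0.4917 g sample; the remaining 0.24552 g must be oxygen.

yes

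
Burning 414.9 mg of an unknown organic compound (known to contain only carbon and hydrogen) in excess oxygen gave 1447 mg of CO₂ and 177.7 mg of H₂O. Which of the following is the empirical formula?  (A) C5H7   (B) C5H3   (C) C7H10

mol C = 1.447 g CO₂ ÷ 44.009 g/mol = 0.032880 mol
mol H = 2 × 0.1777 g H₂O ÷ 18.015 g/mol = 0.019728 mol
Divide by the smallest (0.019728 mol): C 1.667, H 1.000
Multiplying each by 3 gives whole numbers: C 5.00, H 3.00

(B) C5H3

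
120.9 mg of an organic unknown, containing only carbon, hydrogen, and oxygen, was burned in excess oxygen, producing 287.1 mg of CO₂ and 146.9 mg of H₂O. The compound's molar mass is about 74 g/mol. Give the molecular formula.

C4H10O

mol C = 0.2871 g CO₂ ÷ 44.009 g/mol = 0.0065237 mol
mol H = 2 × 0.1469 g H₂O ÷ 18.015 g/mol = 0.016309 mol
mass O = 0.1209 − (0.078356 + 0.016439) = 0.026105 g → mol O = 0.026105 ÷ 15.999 = 0.0016317 mol
Divide by the smallest (0.0016317 mol): C 3.998, H 9.995, O 1.000
Empirical formula: C4H10O
Empirical-formula mass = 74.12 g/mol; 74 ÷ 74.12 ≈ 1, so the molecular formula is C4H10O.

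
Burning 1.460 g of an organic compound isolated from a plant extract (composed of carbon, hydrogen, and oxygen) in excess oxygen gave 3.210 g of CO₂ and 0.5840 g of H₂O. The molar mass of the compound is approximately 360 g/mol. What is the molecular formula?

C18H16O8

mol C = 3.210 g CO₂ ÷ 44.009 g/mol = 0.072940 mol
mol H = 2 × 0.5840 g H₂O ÷ 18.015 g/mol = 0.064835 mol
mass O = 1.460 − (0.87608 + 0.065354) = 0.51857 g → mol O = 0.51857 ÷ 15.999 = 0.032413 mol
Divide by the smallest (0.032413 mol): C 2.250, H 2.000, O 1.000
Multiplying each by 4 gives whole numbers: C 9.00, H 8.00, O 4.00
Empirical formula: C9H8O4
Empirical-formula mass = 180.16 g/mol; 360 ÷ 180.16 ≈ 2, so the molecular formula is C18H16O8.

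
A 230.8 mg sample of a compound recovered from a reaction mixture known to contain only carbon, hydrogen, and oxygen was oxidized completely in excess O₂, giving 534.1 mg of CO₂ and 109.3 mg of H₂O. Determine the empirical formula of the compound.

mol C = 0.5341 g CO₂ ÷ 44.009 g/mol = 0.012136 mol
mol H = 2 × 0.1093 g H₂O ÷ 18.015 g/mol = 0.012134 mol
mass O = 0.2308 − (0.14577 + 0.012231) = 0.072801 g → mol O = 0.072801 ÷ 15.999 = 0.0045504 mol
Divide by the smallest (0.0045504 mol): C 2.667, H 2.667, O 1.000
Multiplying each by 3 gives whole numbers: C 8.00, H 8.00, O 3.00

C8H8O3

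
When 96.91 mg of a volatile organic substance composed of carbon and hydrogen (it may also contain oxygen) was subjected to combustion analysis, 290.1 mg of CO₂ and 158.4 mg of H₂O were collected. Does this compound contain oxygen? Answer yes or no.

mol C = 0.2901 g CO₂ ÷ 44.009 g/mol = 0.0065918 mol
mol H = 2 × 0.1584 g H₂O ÷ 18.015 g/mol = 0.017585 mol
C and H together account for 0.096901 g — essentially the entire 0.09691 g sample — so the compound contains no oxygen.

no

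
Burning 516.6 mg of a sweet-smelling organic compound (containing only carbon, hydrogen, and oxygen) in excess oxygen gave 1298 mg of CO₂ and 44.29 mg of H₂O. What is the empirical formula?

C6HO2

mol C = 1.298 g CO₂ ÷ 44.009 g/mol = 0.029494 mol
mol H = 2 × 0.04429 g H₂O ÷ 18.015 g/mol = 0.0049170 mol
mass O = 0.5166 − (0.35425 + 0.0049563) = 0.15739 g → mol O = 0.15739 ÷ 15.999 = 0.0098376 mol
Divide by the smallest (0.0049170 mol): C 5.998, H 1.000, O 2.001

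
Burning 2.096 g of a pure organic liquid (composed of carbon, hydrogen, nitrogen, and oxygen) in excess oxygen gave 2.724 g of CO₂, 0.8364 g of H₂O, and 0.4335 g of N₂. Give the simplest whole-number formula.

C6H9N3O5

mol C = 2.724 g CO₂ ÷ 44.009 g/mol = 0.061896 mol
mol H = 2 × 0.8364 g H₂O ÷ 18.015 g/mol = 0.092856 mol
mol N = 2 × 0.4335 g N₂ ÷ 28.014 g/mol = 0.030949 mol
mass O = 2.096 − (0.74344 + 0.093599 + 0.43350) = 0.82546 g → mol O = 0.82546 ÷ 15.999 = 0.051595 mol
Divide by the smallest (0.030949 mol): C 2.000, H 3.000, N 1.000, O 1.667
Multiplying each by 3 gives whole numbers: C 6.00, H 9.00, N 3.00, O 5.00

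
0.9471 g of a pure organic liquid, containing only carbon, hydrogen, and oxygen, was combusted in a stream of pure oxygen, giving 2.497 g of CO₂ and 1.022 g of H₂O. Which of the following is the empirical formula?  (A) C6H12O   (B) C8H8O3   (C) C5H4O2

(A) C6H12O

mol C = 2.497 g CO₂ ÷ 44.009 g/mol = 0.056738 mol
mol H = 2 × 1.022 g H₂O ÷ 18.015 g/mol = 0.11346 mol
mass O = 0.9471 − (0.68148 + 0.11437) = 0.15125 g → mol O = 0.15125 ÷ 15.999 = 0.0094535 mol
Divide by the smallest (0.0094535 mol): C 6.002, H 12.002, O 1.000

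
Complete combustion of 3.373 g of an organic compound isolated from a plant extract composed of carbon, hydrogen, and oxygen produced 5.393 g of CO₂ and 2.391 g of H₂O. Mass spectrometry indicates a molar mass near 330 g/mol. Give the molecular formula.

mol C = 5.393 g CO₂ ÷ 44.009 g/mol = 0.12254 mol
mol H = 2 × 2.391 g H₂O ÷ 18.015 g/mol = 0.26545 mol
mass O = 3.373 − (1.4719 + 0.26757) = 1.6336 g → mol O = 1.6336 ÷ 15.999 = 0.10210 mol
Divide by the smallest (0.10210 mol): C 1.200, H 2.600, O 1.000
Multiplying each by 5 gives whole numbers: C 6.00, H 13.00, O 5.00
Empirical formula: C6H13O5
Empirical-formula mass = 165.17 g/mol; 330 ÷ 165.17 ≈ 2, so the molecular formula is C12H26O10.

C12H26O10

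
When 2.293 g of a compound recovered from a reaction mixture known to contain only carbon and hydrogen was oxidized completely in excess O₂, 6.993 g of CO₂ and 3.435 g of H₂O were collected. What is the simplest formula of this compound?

mol C = 6.993 g CO₂ ÷ 44.009 g/mol = 0.15890 mol
mol H = 2 × 3.435 g H₂O ÷ 18.015 g/mol = 0.38135 mol
Divide by the smallest (0.15890 mol): C 1.000, H 2.400
Multiplying each by 5 gives whole numbers: C 5.00, H 12.00

C5H12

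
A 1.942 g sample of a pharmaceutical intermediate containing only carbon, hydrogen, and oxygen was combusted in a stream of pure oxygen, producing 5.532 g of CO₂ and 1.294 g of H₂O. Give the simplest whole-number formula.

mol C = 5.532 g CO₂ ÷ 44.009 g/mol = 0.12570 mol
mol H = 2 × 1.294 g H₂O ÷ 18.015 g/mol = 0.14366 mol
mass O = 1.942 − (1.5098 + 0.14481) = 0.28739 g → mol O = 0.28739 ÷ 15.999 = 0.017963 mol
Divide by the smallest (0.017963 mol): C 6.998, H 7.997, O 1.000

C7H8O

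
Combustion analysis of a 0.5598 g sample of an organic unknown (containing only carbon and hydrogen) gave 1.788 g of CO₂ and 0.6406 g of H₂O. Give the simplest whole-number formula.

C4H7

mol C = 1.788 g CO₂ ÷ 44.009 g/mol = 0.040628 mol
mol H = 2 × 0.6406 g H₂O ÷ 18.015 g/mol = 0.071119 mol
Divide by the smallest (0.040628 mol): C 1.000, H 1.750
Multiplying each by 4 gives whole numbers: C 4.00, H 7.00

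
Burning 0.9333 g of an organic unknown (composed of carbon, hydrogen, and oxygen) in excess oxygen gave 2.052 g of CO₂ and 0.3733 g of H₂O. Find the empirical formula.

mol C = 2.052 g CO₂ ÷ 44.009 g/mol = 0.046627 mol
mol H = 2 × 0.3733 g H₂O ÷ 18.015 g/mol = 0.041443 mol
mass O = 0.9333 − (0.56003 + 0.041775) = 0.33149 g → mol O = 0.33149 ÷ 15.999 = 0.020719 mol
Divide by the smallest (0.020719 mol): C 2.250, H 2.000, O 1.000
Multiplying each by 4 gives whole numbers: C 9.00, H 8.00, O 4.00

C9H8O4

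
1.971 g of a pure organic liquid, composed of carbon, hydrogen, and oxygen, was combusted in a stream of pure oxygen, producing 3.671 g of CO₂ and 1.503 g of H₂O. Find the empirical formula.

mol C = 3.671 g CO₂ ÷ 44.009 g/mol = 0.083415 mol
mol H = 2 × 1.503 g H₂O ÷ 18.015 g/mol = 0.16686 mol
mass O = 1.971 − (1.0019 + 0.16820) = 0.80091 g → mol O = 0.80091 ÷ 15.999 = 0.050060 mol
Divide by the smallest (0.050060 mol): C 1.666, H 3.333, O 1.000
Multiplying each by 3 gives whole numbers: C 5.00, H 10.00, O 3.00

C5H10O3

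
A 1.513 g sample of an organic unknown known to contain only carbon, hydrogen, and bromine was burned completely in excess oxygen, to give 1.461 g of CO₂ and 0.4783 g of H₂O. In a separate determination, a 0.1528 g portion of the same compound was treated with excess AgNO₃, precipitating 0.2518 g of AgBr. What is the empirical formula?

C5H8Br2

mol C = 1.461 g CO₂ ÷ 44.009 g/mol = 0.033198 mol
mol H = 2 × 0.4783 g H₂O ÷ 18.015 g/mol = 0.053100 mol
From the AgBr data: mol Br per gram of compound = (0.2518 ÷ 187.772) ÷ 0.1528 = 0.0087761 mol/g, so in the 1.513 g combustion sample mol Br = 0.013278 mol
Divide by the smallest (0.013278 mol): C 2.500, H 3.999, Br 1.000
Multiplying each by 2 gives whole numbers: C 5.00, H 8.00, Br 2.00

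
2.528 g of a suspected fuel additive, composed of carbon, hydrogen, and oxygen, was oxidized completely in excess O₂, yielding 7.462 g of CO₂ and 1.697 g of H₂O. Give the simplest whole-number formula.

mol C = 7.462 g CO₂ ÷ 44.009 g/mol = 0.16956 mol
mol H = 2 × 1.697 g H₂O ÷ 18.015 g/mol = 0.18840 mol
mass O = 2.528 − (2.0365 + 0.18991) = 0.30155 g → mol O = 0.30155 ÷ 15.999 = 0.018848 mol
Divide by the smallest (0.018848 mol): C 8.996, H 9.996, O 1.000

C9H10O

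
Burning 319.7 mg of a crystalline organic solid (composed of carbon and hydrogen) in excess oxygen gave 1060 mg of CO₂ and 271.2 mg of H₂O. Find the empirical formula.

mol C = 1.060 g CO₂ ÷ 44.009 g/mol = 0.024086 mol
mol H = 2 × 0.2712 g H₂O ÷ 18.015 g/mol = 0.030108 mol
Divide by the smallest (0.024086 mol): C 1.000, H 1.250
Multiplying each by 4 gives whole numbers: C 4.00, H 5.00

C4H5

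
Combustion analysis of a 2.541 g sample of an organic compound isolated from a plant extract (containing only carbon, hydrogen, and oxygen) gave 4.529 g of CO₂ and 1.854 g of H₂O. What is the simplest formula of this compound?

C3H6O2

mol C = 4.529 g CO₂ ÷ 44.009 g/mol = 0.10291 mol
mol H = 2 × 1.854 g H₂O ÷ 18.015 g/mol = 0.20583 mol
mass O = 2.541 − (1.2361 + 0.20748) = 1.0975 g → mol O = 1.0975 ÷ 15.999 = 0.068596 mol
Divide by the smallest (0.068596 mol): C 1.500, H 3.001, O 1.000
Multiplying each by 2 gives whole numbers: C 3.00, H 6.00, O 2.00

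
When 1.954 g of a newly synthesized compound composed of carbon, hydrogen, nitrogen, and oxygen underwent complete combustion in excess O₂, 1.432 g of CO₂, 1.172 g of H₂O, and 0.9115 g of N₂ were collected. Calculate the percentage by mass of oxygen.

mol C = 1.432 g CO₂ ÷ 44.009 g/mol = 0.032539 mol
mol H = 2 × 1.172 g H₂O ÷ 18.015 g/mol = 0.13011 mol
mol N = 2 × 0.9115 g N₂ ÷ 28.014 g/mol = 0.065075 mol
mass O = 1.954 − (0.39082 + 0.13115 + 0.91150) = 0.52052 g → mol O = 0.52052 ÷ 15.999 = 0.032535 mol
mass % O = 0.52052 g ÷ 1.954 g × 100%

26.64%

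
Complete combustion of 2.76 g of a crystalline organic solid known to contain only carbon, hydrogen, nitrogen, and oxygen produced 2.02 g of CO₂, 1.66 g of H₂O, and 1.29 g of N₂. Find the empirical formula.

CH4N2O

mol C = 2.02 g CO₂ ÷ 44.009 g/mol = 0.04590 mol
mol H = 2 × 1.66 g H₂O ÷ 18.015 g/mol = 0.1843 mol
mol N = 2 × 1.29 g N₂ ÷ 28.014 g/mol = 0.09210 mol
mass O = 2.76 − (0.5513 + 0.1858 + 1.290) = 0.7329 g → mol O = 0.7329 ÷ 15.999 = 0.04581 mol
Divide by the smallest (0.04581 mol): C 1.002, H 4.023, N 2.010, O 1.000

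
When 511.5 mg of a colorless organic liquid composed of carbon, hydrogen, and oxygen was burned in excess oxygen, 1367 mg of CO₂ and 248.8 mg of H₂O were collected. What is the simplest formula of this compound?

mol C = 1.367 g CO₂ ÷ 44.009 g/mol = 0.031062 mol
mol H = 2 × 0.2488 g H₂O ÷ 18.015 g/mol = 0.027621 mol
mass O = 0.5115 − (0.37308 + 0.027842) = 0.11057 g → mol O = 0.11057 ÷ 15.999 = 0.0069113 mol
Divide by the smallest (0.0069113 mol): C 4.494, H 3.997, O 1.000
Multiplying each by 2 gives whole numbers: C 8.99, H 7.99, O 2.00

C9H8O2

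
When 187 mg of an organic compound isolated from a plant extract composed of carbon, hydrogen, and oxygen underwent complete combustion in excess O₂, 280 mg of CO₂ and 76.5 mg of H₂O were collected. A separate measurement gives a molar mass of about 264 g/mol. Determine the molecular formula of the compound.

mol C = 0.280 g CO₂ ÷ 44.009 g/mol = 0.006362 mol
mol H = 2 × 0.0765 g H₂O ÷ 18.015 g/mol = 0.008493 mol
mass O = 0.187 − (0.07642 + 0.008561) = 0.1020 g → mol O = 0.1020 ÷ 15.999 = 0.006377 mol
Divide by the smallest (0.006362 mol): C 1.000, H 1.335, O 1.002
Multiplying each by 3 gives whole numbers: C 3.00, H 4.00, O 3.01
Empirical formula: C3H4O3
Empirical-formula mass = 88.06 g/mol; 264 ÷ 88.06 ≈ 3, so the molecular formula is C9H12O9.

C9H12O9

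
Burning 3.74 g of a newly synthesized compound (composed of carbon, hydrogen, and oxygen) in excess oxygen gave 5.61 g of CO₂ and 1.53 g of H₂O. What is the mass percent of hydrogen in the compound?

4.6%

mol C = 5.61 g CO₂ ÷ 44.009 g/mol = 0.1275 mol
mol H = 2 × 1.53 g H₂O ÷ 18.015 g/mol = 0.1699 mol
mass O = 3.74 − (1.531 + 0.1712) = 2.038 g → mol O = 2.038 ÷ 15.999 = 0.1274 mol
mass % H = 0.1712 g ÷ 3.74 g × 100%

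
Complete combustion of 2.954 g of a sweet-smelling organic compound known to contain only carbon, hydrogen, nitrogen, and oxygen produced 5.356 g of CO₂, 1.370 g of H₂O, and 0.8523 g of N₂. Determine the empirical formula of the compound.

mol C = 5.356 g CO₂ ÷ 44.009 g/mol = 0.12170 mol
mol H = 2 × 1.370 g H₂O ÷ 18.015 g/mol = 0.15210 mol
mol N = 2 × 0.8523 g N₂ ÷ 28.014 g/mol = 0.060848 mol
mass O = 2.954 − (1.4618 + 0.15331 + 0.85230) = 0.48662 g → mol O = 0.48662 ÷ 15.999 = 0.030416 mol
Divide by the smallest (0.030416 mol): C 4.001, H 5.001, N 2.001, O 1.000

C4H5N2O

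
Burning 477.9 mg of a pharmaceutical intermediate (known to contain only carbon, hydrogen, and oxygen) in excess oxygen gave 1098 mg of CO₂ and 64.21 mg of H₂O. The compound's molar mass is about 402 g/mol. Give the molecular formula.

mol C = 1.098 g CO₂ ÷ 44.009 g/mol = 0.024949 mol
mol H = 2 × 0.06421 g H₂O ÷ 18.015 g/mol = 0.0071285 mol
mass O = 0.4779 − (0.29967 + 0.0071855) = 0.17105 g → mol O = 0.17105 ÷ 15.999 = 0.010691 mol
Divide by the smallest (0.0071285 mol): C 3.500, H 1.000, O 1.500
Multiplying each by 2 gives whole numbers: C 7.00, H 2.00, O 3.00
Empirical formula: C7H2O3
Empirical-formula mass = 134.09 g/mol; 402 ÷ 134.09 ≈ 3, so the molecular formula is C21H6O9.

C21H6O9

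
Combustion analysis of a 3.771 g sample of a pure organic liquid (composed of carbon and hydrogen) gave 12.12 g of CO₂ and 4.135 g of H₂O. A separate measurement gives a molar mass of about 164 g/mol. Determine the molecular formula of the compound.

mol C = 12.12 g CO₂ ÷ 44.009 g/mol = 0.27540 mol
mol H = 2 × 4.135 g H₂O ÷ 18.015 g/mol = 0.45906 mol
Divide by the smallest (0.27540 mol): C 1.000, H 1.667
Multiplying each by 3 gives whole numbers: C 3.00, H 5.00
Empirical formula: C3H5
Empirical-formula mass = 41.07 g/mol; 164 ÷ 41.07 ≈ 4, so the molecular formula is C12H20.

C12H20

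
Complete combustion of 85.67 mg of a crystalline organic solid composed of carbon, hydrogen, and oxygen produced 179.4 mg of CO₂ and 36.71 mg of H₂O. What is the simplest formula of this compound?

mol C = 0.1794 g CO₂ ÷ 44.009 g/mol = 0.0040764 mol
mol H = 2 × 0.03671 g H₂O ÷ 18.015 g/mol = 0.0040755 mol
mass O = 0.08567 − (0.048962 + 0.0041081) = 0.032600 g → mol O = 0.032600 ÷ 15.999 = 0.0020376 mol
Divide by the smallest (0.0020376 mol): C 2.001, H 2.000, O 1.000

C2H2O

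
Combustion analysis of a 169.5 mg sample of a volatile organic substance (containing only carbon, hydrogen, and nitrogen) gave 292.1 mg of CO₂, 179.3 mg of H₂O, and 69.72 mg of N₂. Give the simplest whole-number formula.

C4H12N3

mol C = 0.2921 g CO₂ ÷ 44.009 g/mol = 0.0066373 mol
mol H = 2 × 0.1793 g H₂O ÷ 18.015 g/mol = 0.019906 mol
mol N = 2 × 0.06972 g N₂ ÷ 28.014 g/mol = 0.0049775 mol
Divide by the smallest (0.0049775 mol): C 1.333, H 3.999, N 1.000
Multiplying each by 3 gives whole numbers: C 4.00, H 12.00, N 3.00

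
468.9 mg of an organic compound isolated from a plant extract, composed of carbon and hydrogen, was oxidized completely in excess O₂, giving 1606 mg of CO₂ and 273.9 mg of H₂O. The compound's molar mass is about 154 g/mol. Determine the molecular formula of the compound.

mol C = 1.606 g CO₂ ÷ 44.009 g/mol = 0.036493 mol
mol H = 2 × 0.2739 g H₂O ÷ 18.015 g/mol = 0.030408 mol
Divide by the smallest (0.030408 mol): C 1.200, H 1.000
Multiplying each by 5 gives whole numbers: C 6.00, H 5.00
Empirical formula: C6H5
Empirical-formula mass = 77.11 g/mol; 154 ÷ 77.11 ≈ 2, so the molecular formula is C12H10.

C12H10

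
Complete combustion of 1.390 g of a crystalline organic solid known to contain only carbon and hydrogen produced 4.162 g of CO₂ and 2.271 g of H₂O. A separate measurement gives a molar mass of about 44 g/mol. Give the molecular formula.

mol C = 4.162 g CO₂ ÷ 44.009 g/mol = 0.094572 mol
mol H = 2 × 2.271 g H₂O ÷ 18.015 g/mol = 0.25212 mol
Divide by the smallest (0.094572 mol): C 1.000, H 2.666
Multiplying each by 3 gives whole numbers: C 3.00, H 8.00
Empirical formula: C3H8
Empirical-formula mass = 44.10 g/mol; 44 ÷ 44.10 ≈ 1, so the molecular formula is C3H8.

C3H8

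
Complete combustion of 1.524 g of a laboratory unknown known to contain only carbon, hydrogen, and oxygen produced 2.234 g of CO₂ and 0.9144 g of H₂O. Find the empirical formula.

mol C = 2.234 g CO₂ ÷ 44.009 g/mol = 0.050762 mol
mol H = 2 × 0.9144 g H₂O ÷ 18.015 g/mol = 0.10152 mol
mass O = 1.524 − (0.60971 + 0.10233) = 0.81197 g → mol O = 0.81197 ÷ 15.999 = 0.050751 mol
Divide by the smallest (0.050751 mol): C 1.000, H 2.000, O 1.000

CH2O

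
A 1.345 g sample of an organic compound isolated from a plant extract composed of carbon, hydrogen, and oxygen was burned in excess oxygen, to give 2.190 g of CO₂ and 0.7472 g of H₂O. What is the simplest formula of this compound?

C6H10O5

mol C = 2.190 g CO₂ ÷ 44.009 g/mol = 0.049763 mol
mol H = 2 × 0.7472 g H₂O ÷ 18.015 g/mol = 0.082953 mol
mass O = 1.345 − (0.59770 + 0.083617) = 0.66369 g → mol O = 0.66369 ÷ 15.999 = 0.041483 mol
Divide by the smallest (0.041483 mol): C 1.200, H 2.000, O 1.000
Multiplying each by 5 gives whole numbers: C 6.00, H 10.00, O 5.00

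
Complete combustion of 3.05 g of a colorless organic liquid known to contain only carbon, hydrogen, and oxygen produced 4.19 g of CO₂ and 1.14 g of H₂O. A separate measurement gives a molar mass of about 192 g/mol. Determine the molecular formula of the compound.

C6H8O7

mol C = 4.19 g CO₂ ÷ 44.009 g/mol = 0.09521 mol
mol H = 2 × 1.14 g H₂O ÷ 18.015 g/mol = 0.1266 mol
mass O = 3.05 − (1.144 + 0.1276) = 1.779 g → mol O = 1.779 ÷ 15.999 = 0.1112 mol
Divide by the smallest (0.09521 mol): C 1.000, H 1.329, O 1.168
Multiplying each by 6 gives whole numbers: C 6.00, H 7.98, O 7.01
Empirical formula: C6H8O7
Empirical-formula mass = 192.12 g/mol; 192 ÷ 192.12 ≈ 1, so the molecular formula is C6H8O7.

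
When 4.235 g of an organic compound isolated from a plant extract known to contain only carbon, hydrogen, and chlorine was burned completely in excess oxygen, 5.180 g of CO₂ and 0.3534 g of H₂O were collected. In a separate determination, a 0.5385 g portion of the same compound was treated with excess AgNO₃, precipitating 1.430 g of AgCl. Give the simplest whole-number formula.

mol C = 5.180 g CO₂ ÷ 44.009 g/mol = 0.11770 mol
mol H = 2 × 0.3534 g H₂O ÷ 18.015 g/mol = 0.039234 mol
From the AgCl data: mol Cl per gram of compound = (1.430 ÷ 143.318) ÷ 0.5385 = 0.018529 mol/g, so in the 4.235 g combustion sample mol Cl = 0.078470 mol
Divide by the smallest (0.039234 mol): C 3.000, H 1.000, Cl 2.000

C3HCl2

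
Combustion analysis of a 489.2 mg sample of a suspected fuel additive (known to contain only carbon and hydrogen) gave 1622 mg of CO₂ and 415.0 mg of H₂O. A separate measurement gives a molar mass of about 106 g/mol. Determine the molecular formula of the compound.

mol C = 1.622 g CO₂ ÷ 44.009 g/mol = 0.036856 mol
mol H = 2 × 0.4150 g H₂O ÷ 18.015 g/mol = 0.046073 mol
Divide by the smallest (0.036856 mol): C 1.000, H 1.250
Multiplying each by 4 gives whole numbers: C 4.00, H 5.00
Empirical formula: C4H5
Empirical-formula mass = 53.08 g/mol; 106 ÷ 53.08 ≈ 2, so the molecular formula is C8H10.

C8H10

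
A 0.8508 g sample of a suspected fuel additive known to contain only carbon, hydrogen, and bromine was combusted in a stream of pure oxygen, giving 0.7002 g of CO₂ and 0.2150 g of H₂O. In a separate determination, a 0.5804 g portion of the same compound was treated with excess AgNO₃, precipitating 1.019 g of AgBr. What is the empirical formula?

C2H3Br

mol C = 0.7002 g CO₂ ÷ 44.009 g/mol = 0.015910 mol
mol H = 2 × 0.2150 g H₂O ÷ 18.015 g/mol = 0.023869 mol
From the AgBr data: mol Br per gram of compound = (1.019 ÷ 187.772) ÷ 0.5804 = 0.0093501 mol/g, so in the 0.8508 g combustion sample mol Br = 0.0079551 mol
Divide by the smallest (0.0079551 mol): C 2.000, H 3.000, Br 1.000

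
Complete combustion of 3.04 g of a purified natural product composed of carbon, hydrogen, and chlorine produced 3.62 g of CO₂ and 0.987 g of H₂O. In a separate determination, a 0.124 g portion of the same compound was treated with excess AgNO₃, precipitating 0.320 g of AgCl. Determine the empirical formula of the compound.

mol C = 3.62 g CO₂ ÷ 44.009 g/mol = 0.08226 mol
mol H = 2 × 0.987 g H₂O ÷ 18.015 g/mol = 0.1096 mol
From the AgCl data: mol Cl per gram of compound = (0.320 ÷ 143.318) ÷ 0.124 = 0.01801 mol/g, so in the 3.04 g combustion sample mol Cl = 0.05474 mol
Divide by the smallest (0.05474 mol): C 1.503, H 2.002, Cl 1.000
Multiplying each by 2 gives whole numbers: C 3.01, H 4.00, Cl 2.00

C3H4Cl2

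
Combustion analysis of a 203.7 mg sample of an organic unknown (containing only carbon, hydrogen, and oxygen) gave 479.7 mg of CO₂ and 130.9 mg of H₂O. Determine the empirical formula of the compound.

mol C = 0.4797 g CO₂ ÷ 44.009 g/mol = 0.010900 mol
mol H = 2 × 0.1309 g H₂O ÷ 18.015 g/mol = 0.014532 mol
mass O = 0.2037 − (0.13092 + 0.014649) = 0.058131 g → mol O = 0.058131 ÷ 15.999 = 0.0036334 mol
Divide by the smallest (0.0036334 mol): C 3.000, H 4.000, O 1.000

C3H4O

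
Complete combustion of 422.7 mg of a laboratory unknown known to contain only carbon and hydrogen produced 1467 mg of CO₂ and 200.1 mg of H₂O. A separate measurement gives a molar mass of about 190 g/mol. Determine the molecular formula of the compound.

C15H10

mol C = 1.467 g CO₂ ÷ 44.009 g/mol = 0.033334 mol
mol H = 2 × 0.2001 g H₂O ÷ 18.015 g/mol = 0.022215 mol
Divide by the smallest (0.022215 mol): C 1.501, H 1.000
Multiplying each by 2 gives whole numbers: C 3.00, H 2.00
Empirical formula: C3H2
Empirical-formula mass = 38.05 g/mol; 190 ÷ 38.05 ≈ 5, so the molecular formula is C15H10.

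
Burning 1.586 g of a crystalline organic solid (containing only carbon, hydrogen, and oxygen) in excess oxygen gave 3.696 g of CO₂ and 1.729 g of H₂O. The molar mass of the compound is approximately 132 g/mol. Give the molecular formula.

mol C = 3.696 g CO₂ ÷ 44.009 g/mol = 0.083983 mol
mol H = 2 × 1.729 g H₂O ÷ 18.015 g/mol = 0.19195 mol
mass O = 1.586 − (1.0087 + 0.19349) = 0.38380 g → mol O = 0.38380 ÷ 15.999 = 0.023989 mol
Divide by the smallest (0.023989 mol): C 3.501, H 8.002, O 1.000
Multiplying each by 2 gives whole numbers: C 7.00, H 16.00, O 2.00
Empirical formula: C7H16O2
Empirical-formula mass = 132.20 g/mol; 132 ÷ 132.20 ≈ 1, so the molecular formula is C7H16O2.

C7H16O2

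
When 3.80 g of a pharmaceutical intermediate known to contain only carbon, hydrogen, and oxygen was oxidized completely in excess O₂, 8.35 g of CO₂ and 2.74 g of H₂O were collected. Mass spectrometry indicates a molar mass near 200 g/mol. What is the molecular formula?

mol C = 8.35 g CO₂ ÷ 44.009 g/mol = 0.1897 mol
mol H = 2 × 2.74 g H₂O ÷ 18.015 g/mol = 0.3042 mol
mass O = 3.80 − (2.279 + 0.3066) = 1.214 g → mol O = 1.214 ÷ 15.999 = 0.07591 mol
Divide by the smallest (0.07591 mol): C 2.499, H 4.007, O 1.000
Multiplying each by 2 gives whole numbers: C 5.00, H 8.01, O 2.00
Empirical formula: C5H8O2
Empirical-formula mass = 100.12 g/mol; 200 ÷ 100.12 ≈ 2, so the molecular formula is C10H16O4.

C10H16O4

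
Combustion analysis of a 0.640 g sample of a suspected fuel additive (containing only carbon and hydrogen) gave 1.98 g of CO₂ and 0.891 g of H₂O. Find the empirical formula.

mol C = 1.98 g CO₂ ÷ 44.009 g/mol = 0.04499 mol
mol H = 2 × 0.891 g H₂O ÷ 18.015 g/mol = 0.09892 mol
Divide by the smallest (0.04499 mol): C 1.000, H 2.199
Multiplying each by 5 gives whole numbers: C 5.00, H 10.99

C5H11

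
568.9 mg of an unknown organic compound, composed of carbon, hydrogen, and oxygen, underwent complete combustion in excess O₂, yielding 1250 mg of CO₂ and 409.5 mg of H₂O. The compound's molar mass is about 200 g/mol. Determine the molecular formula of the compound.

C10H16O4

mol C = 1.250 g CO₂ ÷ 44.009 g/mol = 0.028403 mol
mol H = 2 × 0.4095 g H₂O ÷ 18.015 g/mol = 0.045462 mol
mass O = 0.5689 − (0.34115 + 0.045826) = 0.18192 g → mol O = 0.18192 ÷ 15.999 = 0.011371 mol
Divide by the smallest (0.011371 mol): C 2.498, H 3.998, O 1.000
Multiplying each by 2 gives whole numbers: C 5.00, H 8.00, O 2.00
Empirical formula: C5H8O2
Empirical-formula mass = 100.12 g/mol; 200 ÷ 100.12 ≈ 2, so the molecular formula is C10H16O4.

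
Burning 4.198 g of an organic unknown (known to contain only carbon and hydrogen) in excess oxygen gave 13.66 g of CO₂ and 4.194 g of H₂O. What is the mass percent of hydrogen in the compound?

11.18%

mol C = 13.66 g CO₂ ÷ 44.009 g/mol = 0.31039 mol
mol H = 2 × 4.194 g H₂O ÷ 18.015 g/mol = 0.46561 mol
mass % H = 0.46934 g ÷ 4.198 g × 100%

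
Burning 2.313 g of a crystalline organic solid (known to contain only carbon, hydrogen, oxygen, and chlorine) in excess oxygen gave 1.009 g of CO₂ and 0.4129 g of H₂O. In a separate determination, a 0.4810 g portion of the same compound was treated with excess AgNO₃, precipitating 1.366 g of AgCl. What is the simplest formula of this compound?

CH2Cl2O

mol C = 1.009 g CO₂ ÷ 44.009 g/mol = 0.022927 mol
mol H = 2 × 0.4129 g H₂O ÷ 18.015 g/mol = 0.045840 mol
From the AgCl data: mol Cl per gram of compound = (1.366 ÷ 143.318) ÷ 0.4810 = 0.019815 mol/g, so in the 2.313 g combustion sample mol Cl = 0.045833 mol
mass O = 2.313 − (0.27538 + 0.046206 + 1.6248) = 0.36663 g → mol O = 0.36663 ÷ 15.999 = 0.022916 mol
Divide by the smallest (0.022916 mol): C 1.001, H 2.000, Cl 2.000, O 1.000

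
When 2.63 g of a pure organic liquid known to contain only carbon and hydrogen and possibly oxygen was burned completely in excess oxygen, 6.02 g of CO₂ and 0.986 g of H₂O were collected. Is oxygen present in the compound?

yes

mol C = 6.02 g CO₂ ÷ 44.009 g/mol = 0.1368 mol
mol H = 2 × 0.986 g H₂O ÷ 18.015 g/mol = 0.1095 mol
C and H account for only 1.753 g of the 2.63 g sample; the remaining 0.8767 g must be oxygen.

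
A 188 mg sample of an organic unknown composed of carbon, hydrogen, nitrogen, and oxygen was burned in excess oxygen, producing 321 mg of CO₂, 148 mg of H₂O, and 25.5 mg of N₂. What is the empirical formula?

mol C = 0.321 g CO₂ ÷ 44.009 g/mol = 0.007294 mol
mol H = 2 × 0.148 g H₂O ÷ 18.015 g/mol = 0.01643 mol
mol N = 2 × 0.0255 g N₂ ÷ 28.014 g/mol = 0.001821 mol
mass O = 0.188 − (0.08761 + 0.01656 + 0.02550) = 0.05833 g → mol O = 0.05833 ÷ 15.999 = 0.003646 mol
Divide by the smallest (0.001821 mol): C 4.007, H 9.025, N 1.000, O 2.003

C4H9NO2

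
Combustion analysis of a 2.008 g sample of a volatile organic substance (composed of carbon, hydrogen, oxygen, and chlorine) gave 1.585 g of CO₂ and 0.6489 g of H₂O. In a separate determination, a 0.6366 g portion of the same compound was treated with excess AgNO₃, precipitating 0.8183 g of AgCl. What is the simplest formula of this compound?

mol C = 1.585 g CO₂ ÷ 44.009 g/mol = 0.036015 mol
mol H = 2 × 0.6489 g H₂O ÷ 18.015 g/mol = 0.072040 mol
From the AgCl data: mol Cl per gram of compound = (0.8183 ÷ 143.318) ÷ 0.6366 = 0.0089690 mol/g, so in the 2.008 g combustion sample mol Cl = 0.018010 mol
mass O = 2.008 − (0.43258 + 0.072616 + 0.63845) = 0.86436 g → mol O = 0.86436 ÷ 15.999 = 0.054026 mol
Divide by the smallest (0.018010 mol): C 2.000, H 4.000, Cl 1.000, O 3.000

C2H4ClO3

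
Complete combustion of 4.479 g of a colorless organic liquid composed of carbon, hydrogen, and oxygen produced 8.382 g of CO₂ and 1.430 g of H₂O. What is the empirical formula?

mol C = 8.382 g CO₂ ÷ 44.009 g/mol = 0.19046 mol
mol H = 2 × 1.430 g H₂O ÷ 18.015 g/mol = 0.15876 mol
mass O = 4.479 − (2.2876 + 0.16003) = 2.0313 g → mol O = 2.0313 ÷ 15.999 = 0.12697 mol
Divide by the smallest (0.12697 mol): C 1.500, H 1.250, O 1.000
Multiplying each by 4 gives whole numbers: C 6.00, H 5.00, O 4.00

C6H5O4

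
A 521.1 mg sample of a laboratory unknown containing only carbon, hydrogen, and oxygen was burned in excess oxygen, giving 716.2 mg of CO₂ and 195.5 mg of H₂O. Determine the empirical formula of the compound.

C6H8O7

mol C = 0.7162 g CO₂ ÷ 44.009 g/mol = 0.016274 mol
mol H = 2 × 0.1955 g H₂O ÷ 18.015 g/mol = 0.021704 mol
mass O = 0.5211 − (0.19547 + 0.021878) = 0.30376 g → mol O = 0.30376 ÷ 15.999 = 0.018986 mol
Divide by the smallest (0.016274 mol): C 1.000, H 1.334, O 1.167
Multiplying each by 6 gives whole numbers: C 6.00, H 8.00, O 7.00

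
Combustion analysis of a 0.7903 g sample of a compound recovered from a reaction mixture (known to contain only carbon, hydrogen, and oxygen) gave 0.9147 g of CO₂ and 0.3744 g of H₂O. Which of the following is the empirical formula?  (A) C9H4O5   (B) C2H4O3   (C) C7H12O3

mol C = 0.9147 g CO₂ ÷ 44.009 g/mol = 0.020784 mol
mol H = 2 × 0.3744 g H₂O ÷ 18.015 g/mol = 0.041565 mol
mass O = 0.7903 − (0.24964 + 0.041898) = 0.49876 g → mol O = 0.49876 ÷ 15.999 = 0.031175 mol
Divide by the smallest (0.020784 mol): C 1.000, H 2.000, O 1.500
Multiplying each by 2 gives whole numbers: C 2.00, H 4.00, O 3.00

(B) C2H4O3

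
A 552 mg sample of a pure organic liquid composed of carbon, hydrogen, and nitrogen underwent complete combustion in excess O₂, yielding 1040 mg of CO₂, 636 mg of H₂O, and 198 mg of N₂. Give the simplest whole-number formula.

C5H15N3

mol C = 1.04 g CO₂ ÷ 44.009 g/mol = 0.02363 mol
mol H = 2 × 0.636 g H₂O ÷ 18.015 g/mol = 0.07061 mol
mol N = 2 × 0.198 g N₂ ÷ 28.014 g/mol = 0.01414 mol
Divide by the smallest (0.01414 mol): C 1.672, H 4.995, N 1.000
Multiplying each by 3 gives whole numbers: C 5.02, H 14.98, N 3.00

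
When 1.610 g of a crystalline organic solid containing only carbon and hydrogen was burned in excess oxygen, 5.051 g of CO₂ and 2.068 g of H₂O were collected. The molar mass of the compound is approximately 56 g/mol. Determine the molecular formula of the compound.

C4H8

mol C = 5.051 g CO₂ ÷ 44.009 g/mol = 0.11477 mol
mol H = 2 × 2.068 g H₂O ÷ 18.015 g/mol = 0.22959 mol
Divide by the smallest (0.11477 mol): C 1.000, H 2.000
Empirical formula: CH2
Empirical-formula mass = 14.03 g/mol; 56 ÷ 14.03 ≈ 4, so the molecular formula is C4H8.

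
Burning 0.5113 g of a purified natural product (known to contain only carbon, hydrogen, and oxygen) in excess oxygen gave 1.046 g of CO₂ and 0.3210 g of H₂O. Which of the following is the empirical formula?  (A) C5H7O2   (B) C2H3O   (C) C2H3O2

(B) C2H3O

mol C = 1.046 g CO₂ ÷ 44.009 g/mol = 0.023768 mol
mol H = 2 × 0.3210 g H₂O ÷ 18.015 g/mol = 0.035637 mol
mass O = 0.5113 − (0.28548 + 0.035922) = 0.18990 g → mol O = 0.18990 ÷ 15.999 = 0.011870 mol
Divide by the smallest (0.011870 mol): C 2.002, H 3.002, O 1.000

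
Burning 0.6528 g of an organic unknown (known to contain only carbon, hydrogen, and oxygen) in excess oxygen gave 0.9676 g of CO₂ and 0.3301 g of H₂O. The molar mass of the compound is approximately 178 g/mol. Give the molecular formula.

C6H10O6

mol C = 0.9676 g CO₂ ÷ 44.009 g/mol = 0.021986 mol
mol H = 2 × 0.3301 g H₂O ÷ 18.015 g/mol = 0.036647 mol
mass O = 0.6528 − (0.26408 + 0.036940) = 0.35178 g → mol O = 0.35178 ÷ 15.999 = 0.021988 mol
Divide by the smallest (0.021986 mol): C 1.000, H 1.667, O 1.000
Multiplying each by 3 gives whole numbers: C 3.00, H 5.00, O 3.00
Empirical formula: C3H5O3
Empirical-formula mass = 89.07 g/mol; 178 ÷ 89.07 ≈ 2, so the molecular formula is C6H10O6.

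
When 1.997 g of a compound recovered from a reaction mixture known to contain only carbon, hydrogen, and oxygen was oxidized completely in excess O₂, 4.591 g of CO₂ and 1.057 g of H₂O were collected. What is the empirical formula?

mol C = 4.591 g CO₂ ÷ 44.009 g/mol = 0.10432 mol
mol H = 2 × 1.057 g H₂O ÷ 18.015 g/mol = 0.11735 mol
mass O = 1.997 − (1.2530 + 0.11829) = 0.62573 g → mol O = 0.62573 ÷ 15.999 = 0.039111 mol
Divide by the smallest (0.039111 mol): C 2.667, H 3.000, O 1.000
Multiplying each by 3 gives whole numbers: C 8.00, H 9.00, O 3.00

C8H9O3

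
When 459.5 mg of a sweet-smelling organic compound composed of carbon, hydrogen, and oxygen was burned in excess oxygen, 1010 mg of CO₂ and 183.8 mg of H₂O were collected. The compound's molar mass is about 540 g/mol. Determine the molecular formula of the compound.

C27H24O12

mol C = 1.010 g CO₂ ÷ 44.009 g/mol = 0.022950 mol
mol H = 2 × 0.1838 g H₂O ÷ 18.015 g/mol = 0.020405 mol
mass O = 0.4595 − (0.27565 + 0.020568) = 0.16328 g → mol O = 0.16328 ÷ 15.999 = 0.010206 mol
Divide by the smallest (0.010206 mol): C 2.249, H 1.999, O 1.000
Multiplying each by 4 gives whole numbers: C 8.99, H 8.00, O 4.00
Empirical formula: C9H8O4
Empirical-formula mass = 180.16 g/mol; 540 ÷ 180.16 ≈ 3, so the molecular formula is C27H24O12.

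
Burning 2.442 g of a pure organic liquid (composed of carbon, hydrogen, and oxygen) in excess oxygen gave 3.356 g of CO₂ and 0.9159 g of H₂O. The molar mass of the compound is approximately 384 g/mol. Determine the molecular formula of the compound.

C12H16O14

mol C = 3.356 g CO₂ ÷ 44.009 g/mol = 0.076257 mol
mol H = 2 × 0.9159 g H₂O ÷ 18.015 g/mol = 0.10168 mol
mass O = 2.442 − (0.91592 + 0.10250) = 1.4236 g → mol O = 1.4236 ÷ 15.999 = 0.088979 mol
Divide by the smallest (0.076257 mol): C 1.000, H 1.333, O 1.167
Multiplying each by 6 gives whole numbers: C 6.00, H 8.00, O 7.00
Empirical formula: C6H8O7
Empirical-formula mass = 192.12 g/mol; 384 ÷ 192.12 ≈ 2, so the molecular formula is C12H16O14.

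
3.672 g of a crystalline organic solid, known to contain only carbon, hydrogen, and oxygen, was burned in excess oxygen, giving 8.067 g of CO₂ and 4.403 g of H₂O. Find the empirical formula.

mol C = 8.067 g CO₂ ÷ 44.009 g/mol = 0.18330 mol
mol H = 2 × 4.403 g H₂O ÷ 18.015 g/mol = 0.48881 mol
mass O = 3.672 − (2.2017 + 0.49273) = 0.97762 g → mol O = 0.97762 ÷ 15.999 = 0.061105 mol
Divide by the smallest (0.061105 mol): C 3.000, H 8.000, O 1.000

C3H8O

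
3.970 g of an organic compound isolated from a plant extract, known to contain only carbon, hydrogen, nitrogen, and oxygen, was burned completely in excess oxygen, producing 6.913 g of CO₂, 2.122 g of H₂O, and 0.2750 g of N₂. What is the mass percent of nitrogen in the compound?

mol C = 6.913 g CO₂ ÷ 44.009 g/mol = 0.15708 mol
mol H = 2 × 2.122 g H₂O ÷ 18.015 g/mol = 0.23558 mol
mol N = 2 × 0.2750 g N₂ ÷ 28.014 g/mol = 0.019633 mol
mass O = 3.970 − (1.8867 + 0.23747 + 0.27500) = 1.5708 g → mol O = 1.5708 ÷ 15.999 = 0.098183 mol
mass % N = 0.27500 g ÷ 3.970 g × 100%

6.93%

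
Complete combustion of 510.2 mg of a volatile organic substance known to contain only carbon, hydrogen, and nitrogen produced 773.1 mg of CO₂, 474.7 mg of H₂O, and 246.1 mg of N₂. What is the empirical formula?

CH3N

mol C = 0.7731 g CO₂ ÷ 44.009 g/mol = 0.017567 mol
mol H = 2 × 0.4747 g H₂O ÷ 18.015 g/mol = 0.052701 mol
mol N = 2 × 0.2461 g N₂ ÷ 28.014 g/mol = 0.017570 mol
Divide by the smallest (0.017567 mol): C 1.000, H 3.000, N 1.000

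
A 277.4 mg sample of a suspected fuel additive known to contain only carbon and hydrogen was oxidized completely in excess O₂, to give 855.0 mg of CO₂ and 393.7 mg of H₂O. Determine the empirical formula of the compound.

C4H9

mol C = 0.8550 g CO₂ ÷ 44.009 g/mol = 0.019428 mol
mol H = 2 × 0.3937 g H₂O ÷ 18.015 g/mol = 0.043708 mol
Divide by the smallest (0.019428 mol): C 1.000, H 2.250
Multiplying each by 4 gives whole numbers: C 4.00, H 9.00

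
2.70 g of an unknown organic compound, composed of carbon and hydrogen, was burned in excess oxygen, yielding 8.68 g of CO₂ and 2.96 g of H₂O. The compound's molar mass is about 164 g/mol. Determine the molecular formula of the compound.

C12H20

mol C = 8.68 g CO₂ ÷ 44.009 g/mol = 0.1972 mol
mol H = 2 × 2.96 g H₂O ÷ 18.015 g/mol = 0.3286 mol
Divide by the smallest (0.1972 mol): C 1.000, H 1.666
Multiplying each by 3 gives whole numbers: C 3.00, H 5.00
Empirical formula: C3H5
Empirical-formula mass = 41.07 g/mol; 164 ÷ 41.07 ≈ 4, so the molecular formula is C12H20.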